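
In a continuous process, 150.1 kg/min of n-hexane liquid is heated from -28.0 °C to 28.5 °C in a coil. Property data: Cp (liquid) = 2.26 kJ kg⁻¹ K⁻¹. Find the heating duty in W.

Q = 319000 W

Q = ṁ·Cp·ΔT = 150.1 × 2.26 × (28.5 − -28.0) = 19166 kJ/min
Converting: 19166 / 60 s = 319.44 kW
Heating duty = 319440 W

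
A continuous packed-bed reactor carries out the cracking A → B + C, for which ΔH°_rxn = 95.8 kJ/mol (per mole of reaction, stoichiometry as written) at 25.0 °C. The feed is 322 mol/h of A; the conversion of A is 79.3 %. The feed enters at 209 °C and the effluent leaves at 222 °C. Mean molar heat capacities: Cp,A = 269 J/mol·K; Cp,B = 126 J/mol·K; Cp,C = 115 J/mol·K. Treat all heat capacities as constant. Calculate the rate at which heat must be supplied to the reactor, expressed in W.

Extent of reaction ξ = 0.793 × 322 = 255.35 mol/h
Reaction term: ξ·ΔH°_rxn = 255.35 × 95.8 = 24462 kJ/h
Sensible, feed 209→25 °C: -15938 kJ/h
Outlet flows (mol/h): A 66.654, B 255.35, C 255.35
Sensible, products 25→222 °C: 15655 kJ/h
Q = ΔH = 24180 kJ/h = 6.7166 kW
Heat supplied = 6716.6 W

Q_in = 6720 W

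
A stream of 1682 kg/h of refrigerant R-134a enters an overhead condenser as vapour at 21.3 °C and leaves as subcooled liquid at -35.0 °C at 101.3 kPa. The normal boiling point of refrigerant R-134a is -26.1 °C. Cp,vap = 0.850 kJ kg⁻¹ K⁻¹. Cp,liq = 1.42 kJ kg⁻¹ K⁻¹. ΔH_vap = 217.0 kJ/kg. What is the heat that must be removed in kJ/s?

Q_c = 126 kJ/s

vapour 21.3→-26.1 °C: -40.29 kJ/kg
condensation at -26.1 °C: -217 kJ/kg
liquid -26.1→-35.0 °C: -12.638 kJ/kg
Δh = -40.29 + -217 + -12.638 = -269.93 kJ/kg
Q = ṁ·Δh = 1682 kg/h × -269.93 kJ/kg = -454020 kJ/h
|Q| = 126.12 kW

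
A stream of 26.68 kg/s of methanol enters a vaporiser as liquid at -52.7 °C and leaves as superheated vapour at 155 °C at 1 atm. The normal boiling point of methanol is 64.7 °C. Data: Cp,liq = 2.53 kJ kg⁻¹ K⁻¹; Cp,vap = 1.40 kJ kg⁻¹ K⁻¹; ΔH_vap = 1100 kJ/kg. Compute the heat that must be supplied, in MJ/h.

Q = 146000 MJ/h

liquid -52.7→64.7 °C: 297.02 kJ/kg
vaporisation at 64.7 °C: 1100 kJ/kg
vapour 64.7→155 °C: 126.42 kJ/kg
Δh = 297.02 + 1100 + 126.42 = 1523.4 kJ/kg
Q = ṁ·Δh = 26.68 kg/s × 1523.4 kJ/kg = 40645 kJ/s
|Q| = 40645 kW = 146320 MJ/h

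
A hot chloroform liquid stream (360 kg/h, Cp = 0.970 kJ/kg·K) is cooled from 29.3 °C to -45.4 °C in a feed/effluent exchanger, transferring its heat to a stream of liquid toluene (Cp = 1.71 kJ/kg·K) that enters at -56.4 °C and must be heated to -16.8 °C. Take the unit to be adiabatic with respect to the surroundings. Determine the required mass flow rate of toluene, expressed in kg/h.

ṁ_c = 385 kg/h

Heat released by hot stream: Q = 360 × 0.970 × (29.3 − -45.4) = 26085 kJ/h
Energy balance on cold side (adiabatic exchanger): Q = ṁ_c·Cp_c·(T_c,out − T_c,in)
ṁ_c = 26085 / [1.71 × (-16.8 − -56.4)] = 385.22 kg/h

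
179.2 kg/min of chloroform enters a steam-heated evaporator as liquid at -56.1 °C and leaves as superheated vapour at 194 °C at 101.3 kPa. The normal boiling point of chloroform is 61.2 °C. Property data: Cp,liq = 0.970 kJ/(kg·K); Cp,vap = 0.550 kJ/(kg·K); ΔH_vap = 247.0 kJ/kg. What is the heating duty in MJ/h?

Q = 4660 MJ/h

liquid -56.1→61.2 °C: 113.78 kJ/kg
vaporisation at 61.2 °C: 247 kJ/kg
vapour 61.2→194 °C: 73.04 kJ/kg
Δh = 113.78 + 247 + 73.04 = 433.82 kJ/kg
Q = ṁ·Δh = 179.2 kg/min × 433.82 kJ/kg = 77741 kJ/min
|Q| = 1295.7 kW = 4664.4 MJ/h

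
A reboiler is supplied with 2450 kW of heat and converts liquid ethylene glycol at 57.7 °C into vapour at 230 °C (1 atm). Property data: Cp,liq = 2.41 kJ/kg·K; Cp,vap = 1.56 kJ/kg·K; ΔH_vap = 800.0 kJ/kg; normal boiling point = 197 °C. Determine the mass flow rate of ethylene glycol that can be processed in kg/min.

ṁ = 124 kg/min

Δh = 2.41×(197−57.7) + 800.0 + 1.56×(230−197) = 1187.2 kJ/kg
Q = 2450 kW = 2450 kJ/s = 147000 kJ/min
ṁ = Q/Δh = 147000 / 1187.2 = 123.82 kg/min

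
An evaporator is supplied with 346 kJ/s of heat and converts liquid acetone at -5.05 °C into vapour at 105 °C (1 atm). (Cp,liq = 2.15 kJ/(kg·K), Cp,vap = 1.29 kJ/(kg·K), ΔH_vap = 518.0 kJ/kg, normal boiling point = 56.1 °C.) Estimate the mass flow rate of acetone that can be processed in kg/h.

ṁ = 1750 kg/h

Δh = 2.15×(56.1−-5.05) + 518.0 + 1.29×(105−56.1) = 712.55 kJ/kg
Q = 346 kJ/s = 346 kJ/s = 1.2456e+06 kJ/h
ṁ = Q/Δh = 1.2456e+06 / 712.55 = 1748.1 kg/h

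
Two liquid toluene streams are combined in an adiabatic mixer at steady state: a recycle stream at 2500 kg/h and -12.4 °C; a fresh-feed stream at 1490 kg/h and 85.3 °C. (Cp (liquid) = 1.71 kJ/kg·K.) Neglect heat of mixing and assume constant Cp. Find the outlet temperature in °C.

Energy balance with Q = 0: Σ ṁᵢCp,ᵢ(T_out − Tᵢ) = 0
T_out = Σ ṁᵢCp,ᵢTᵢ / Σ ṁᵢCp,ᵢ
      = 164330 / 6822.9 = 24.084 °C

T_out = 24.1 °C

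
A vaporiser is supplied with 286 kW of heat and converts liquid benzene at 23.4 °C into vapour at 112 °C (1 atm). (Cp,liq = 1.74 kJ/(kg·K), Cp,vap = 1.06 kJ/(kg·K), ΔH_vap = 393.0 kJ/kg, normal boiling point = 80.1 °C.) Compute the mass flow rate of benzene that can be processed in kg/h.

Δh = 1.74×(80.1−23.4) + 393.0 + 1.06×(112−80.1) = 525.47 kJ/kg
Q = 286 kW = 286 kJ/s = 1.0296e+06 kJ/h
ṁ = Q/Δh = 1.0296e+06 / 525.47 = 1959.4 kg/h

ṁ = 1960 kg/h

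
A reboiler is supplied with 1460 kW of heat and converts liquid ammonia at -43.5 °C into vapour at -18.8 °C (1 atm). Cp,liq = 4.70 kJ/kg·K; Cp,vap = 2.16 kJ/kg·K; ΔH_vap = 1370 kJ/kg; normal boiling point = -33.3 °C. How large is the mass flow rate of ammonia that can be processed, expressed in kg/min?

Δh = 4.70×(-33.3−-43.5) + 1370 + 2.16×(-18.8−-33.3) = 1449.3 kJ/kg
Q = 1460 kW = 1460 kJ/s = 87600 kJ/min
ṁ = Q/Δh = 87600 / 1449.3 = 60.445 kg/min

ṁ = 60.4 kg/min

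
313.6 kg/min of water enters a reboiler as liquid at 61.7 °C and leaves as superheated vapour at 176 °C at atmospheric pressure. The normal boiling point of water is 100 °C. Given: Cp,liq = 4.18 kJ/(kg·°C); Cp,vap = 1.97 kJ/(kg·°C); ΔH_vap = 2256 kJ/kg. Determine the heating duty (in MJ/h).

liquid 61.7→100 °C: 160.09 kJ/kg
vaporisation at 100 °C: 2256 kJ/kg
vapour 100→176 °C: 149.72 kJ/kg
Δh = 160.09 + 2256 + 149.72 = 2565.8 kJ/kg
Q = ṁ·Δh = 313.6 kg/min × 2565.8 kJ/kg = 804640 kJ/min
|Q| = 13411 kW = 48278 MJ/h

Q = 48300 MJ/h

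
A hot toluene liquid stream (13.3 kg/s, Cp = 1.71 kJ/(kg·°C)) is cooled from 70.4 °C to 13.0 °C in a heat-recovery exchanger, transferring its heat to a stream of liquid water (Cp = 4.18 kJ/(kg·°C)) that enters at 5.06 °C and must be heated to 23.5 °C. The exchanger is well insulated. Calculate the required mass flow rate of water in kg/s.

ṁ_c = 16.9 kg/s

Heat released by hot stream: Q = 13.3 × 1.71 × (70.4 − 13.0) = 1305.4 kJ/s
Energy balance on cold side (adiabatic exchanger): Q = ṁ_c·Cp_c·(T_c,out − T_c,in)
ṁ_c = 1305.4 / [4.18 × (23.5 − 5.06)] = 16.936 kg/s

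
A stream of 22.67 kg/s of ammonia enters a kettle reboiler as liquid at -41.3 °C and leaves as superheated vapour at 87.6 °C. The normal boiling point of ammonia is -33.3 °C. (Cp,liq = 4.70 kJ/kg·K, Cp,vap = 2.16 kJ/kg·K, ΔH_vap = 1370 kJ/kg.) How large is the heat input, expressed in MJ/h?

Q = 136000 MJ/h

liquid -41.3→-33.3 °C: 37.6 kJ/kg
vaporisation at -33.3 °C: 1370 kJ/kg
vapour -33.3→87.6 °C: 261.14 kJ/kg
Δh = 37.6 + 1370 + 261.14 = 1668.7 kJ/kg
Q = ṁ·Δh = 22.67 kg/s × 1668.7 kJ/kg = 37830 kJ/s
|Q| = 37830 kW = 136190 MJ/h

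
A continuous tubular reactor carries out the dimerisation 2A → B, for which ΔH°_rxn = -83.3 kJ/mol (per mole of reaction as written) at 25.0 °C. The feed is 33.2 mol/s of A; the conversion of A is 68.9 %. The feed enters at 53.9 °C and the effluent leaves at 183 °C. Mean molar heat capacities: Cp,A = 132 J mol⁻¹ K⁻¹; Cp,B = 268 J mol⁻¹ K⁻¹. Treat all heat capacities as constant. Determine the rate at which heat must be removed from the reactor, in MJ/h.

Q_out = 1370 MJ/h

Extent of reaction ξ = 0.689 × 33.2 / 2 = 11.437 mol/s
Reaction term: ξ·ΔH°_rxn = 11.437 × -83.3 = -952.74 kJ/s
Sensible, feed 53.9→25 °C: -126.65 kJ/s
Outlet flows (mol/s): A 10.325, B 11.437
Sensible, products 25→183 °C: 699.65 kJ/s
Q = ΔH = -379.74 kJ/s = -379.74 kW
Heat removed = 1367.1 MJ/h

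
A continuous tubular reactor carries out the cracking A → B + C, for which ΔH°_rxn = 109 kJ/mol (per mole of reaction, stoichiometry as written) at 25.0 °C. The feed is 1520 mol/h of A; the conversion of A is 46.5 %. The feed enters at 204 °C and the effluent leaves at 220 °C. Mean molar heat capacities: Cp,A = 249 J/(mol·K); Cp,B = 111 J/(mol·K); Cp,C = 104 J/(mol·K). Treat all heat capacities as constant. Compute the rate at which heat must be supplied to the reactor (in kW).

Q_in = 21.8 kW

Extent of reaction ξ = 0.465 × 1520 = 706.8 mol/h
Reaction term: ξ·ΔH°_rxn = 706.8 × 109 = 77041 kJ/h
Sensible, feed 204→25 °C: -67748 kJ/h
Outlet flows (mol/h): A 813.2, B 706.8, C 706.8
Sensible, products 25→220 °C: 69118 kJ/h
Q = ΔH = 78411 kJ/h = 21.781 kW
Heat supplied = 21.781 kW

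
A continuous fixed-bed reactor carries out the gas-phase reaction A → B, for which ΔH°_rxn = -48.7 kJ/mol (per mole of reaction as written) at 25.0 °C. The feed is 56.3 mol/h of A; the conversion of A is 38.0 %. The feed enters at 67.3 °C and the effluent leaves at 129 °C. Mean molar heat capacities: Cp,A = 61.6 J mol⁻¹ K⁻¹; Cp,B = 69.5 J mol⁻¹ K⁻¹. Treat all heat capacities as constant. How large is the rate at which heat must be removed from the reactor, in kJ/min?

Q_out = 13.5 kJ/min

Extent of reaction ξ = 0.380 × 56.3 = 21.394 mol/h
Reaction term: ξ·ΔH°_rxn = 21.394 × -48.7 = -1041.9 kJ/h
Sensible, feed 67.3→25 °C: -146.7 kJ/h
Outlet flows (mol/h): A 34.906, B 21.394
Sensible, products 25→129 °C: 378.26 kJ/h
Q = ΔH = -810.33 kJ/h = -0.22509 kW
Heat removed = 13.505 kJ/min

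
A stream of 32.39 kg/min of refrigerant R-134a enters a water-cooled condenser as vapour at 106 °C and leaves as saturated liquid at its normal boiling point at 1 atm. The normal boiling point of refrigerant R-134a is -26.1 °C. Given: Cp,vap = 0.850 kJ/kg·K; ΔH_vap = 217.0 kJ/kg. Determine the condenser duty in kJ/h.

vapour 106→-26.1 °C: -112.28 kJ/kg
condensation at -26.1 °C: -217 kJ/kg
Δh = -112.28 + -217 = -329.28 kJ/kg
Q = ṁ·Δh = 32.39 kg/min × -329.28 kJ/kg = -10666 kJ/min
|Q| = 177.76 kW = 639930 kJ/h

Q_c = 640000 kJ/h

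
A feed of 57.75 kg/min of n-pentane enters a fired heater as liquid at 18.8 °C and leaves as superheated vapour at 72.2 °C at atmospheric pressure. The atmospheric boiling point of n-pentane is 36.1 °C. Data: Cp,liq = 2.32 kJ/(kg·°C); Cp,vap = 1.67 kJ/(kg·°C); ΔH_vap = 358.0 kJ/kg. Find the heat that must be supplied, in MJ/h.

Q = 1590 MJ/h

liquid 18.8→36.1 °C: 40.136 kJ/kg
vaporisation at 36.1 °C: 358 kJ/kg
vapour 36.1→72.2 °C: 60.287 kJ/kg
Δh = 40.136 + 358 + 60.287 = 458.42 kJ/kg
Q = ṁ·Δh = 57.75 kg/min × 458.42 kJ/kg = 26474 kJ/min
|Q| = 441.23 kW = 1588.4 MJ/h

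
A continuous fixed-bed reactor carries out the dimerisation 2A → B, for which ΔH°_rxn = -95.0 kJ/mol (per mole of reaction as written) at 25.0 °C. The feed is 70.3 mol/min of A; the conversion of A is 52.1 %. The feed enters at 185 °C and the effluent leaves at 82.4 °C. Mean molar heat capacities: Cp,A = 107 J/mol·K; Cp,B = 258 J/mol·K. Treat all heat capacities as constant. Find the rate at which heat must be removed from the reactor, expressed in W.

Extent of reaction ξ = 0.521 × 70.3 / 2 = 18.313 mol/min
Reaction term: ξ·ΔH°_rxn = 18.313 × -95.0 = -1739.7 kJ/min
Sensible, feed 185→25 °C: -1203.5 kJ/min
Outlet flows (mol/min): A 33.674, B 18.313
Sensible, products 25→82.4 °C: 478.02 kJ/min
Q = ΔH = -2465.3 kJ/min = -41.088 kW
Heat removed = 41088 W

Q_out = 41100 W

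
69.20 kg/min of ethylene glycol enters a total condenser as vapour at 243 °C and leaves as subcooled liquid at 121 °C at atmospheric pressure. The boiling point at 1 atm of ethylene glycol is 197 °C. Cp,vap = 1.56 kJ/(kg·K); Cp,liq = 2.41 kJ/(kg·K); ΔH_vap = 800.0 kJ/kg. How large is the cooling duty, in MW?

Q_c = 1.22 MW

vapour 243→197 °C: -71.76 kJ/kg
condensation at 197 °C: -800 kJ/kg
liquid 197→121 °C: -183.16 kJ/kg
Δh = -71.76 + -800 + -183.16 = -1054.9 kJ/kg
Q = ṁ·Δh = 69.20 kg/min × -1054.9 kJ/kg = -73000 kJ/min
|Q| = 1216.7 kW = 1.2167 MW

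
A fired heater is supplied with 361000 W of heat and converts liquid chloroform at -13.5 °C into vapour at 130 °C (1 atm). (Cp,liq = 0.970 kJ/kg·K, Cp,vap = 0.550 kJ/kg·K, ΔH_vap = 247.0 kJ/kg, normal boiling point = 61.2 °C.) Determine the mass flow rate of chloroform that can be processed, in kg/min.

Δh = 0.970×(61.2−-13.5) + 247.0 + 0.550×(130−61.2) = 357.3 kJ/kg
Q = 361000 W = 361 kJ/s = 21660 kJ/min
ṁ = Q/Δh = 21660 / 357.3 = 60.621 kg/min

ṁ = 60.6 kg/min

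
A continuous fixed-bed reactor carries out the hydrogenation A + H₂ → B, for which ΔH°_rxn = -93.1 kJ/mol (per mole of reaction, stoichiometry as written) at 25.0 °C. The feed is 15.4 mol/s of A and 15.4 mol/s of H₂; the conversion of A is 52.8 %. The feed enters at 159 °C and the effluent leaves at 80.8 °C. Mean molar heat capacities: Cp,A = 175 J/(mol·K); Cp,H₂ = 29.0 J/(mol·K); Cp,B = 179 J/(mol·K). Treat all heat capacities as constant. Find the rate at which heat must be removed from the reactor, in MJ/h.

Q_out = 3650 MJ/h

Extent of reaction ξ = 0.528 × 15.4 = 8.1312 mol/s
Reaction term: ξ·ΔH°_rxn = 8.1312 × -93.1 = -757.01 kJ/s
Sensible, feed 159→25 °C: -420.97 kJ/s
Outlet flows (mol/s): A 7.2688, H₂ 7.2688, B 8.1312
Sensible, products 25→80.8 °C: 163.96 kJ/s
Q = ΔH = -1014 kJ/s = -1014 kW
Heat removed = 3650.5 MJ/h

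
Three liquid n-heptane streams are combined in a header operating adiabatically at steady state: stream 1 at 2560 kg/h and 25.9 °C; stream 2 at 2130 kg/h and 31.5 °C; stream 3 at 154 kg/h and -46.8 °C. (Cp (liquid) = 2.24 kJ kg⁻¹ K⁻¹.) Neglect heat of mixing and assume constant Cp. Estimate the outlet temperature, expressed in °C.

T_out = 26.1 °C

Energy balance with Q = 0: Σ ṁᵢCp,ᵢ(T_out − Tᵢ) = 0
Σ ṁᵢCp,ᵢTᵢ = 2560×2.24×25.9 + 2130×2.24×31.5 + 154×2.24×-46.8 = 282670
Σ ṁᵢCp,ᵢ = 2560×2.24 + 2130×2.24 + 154×2.24 = 10851
T_out = 282670 / 10851 = 26.051 °C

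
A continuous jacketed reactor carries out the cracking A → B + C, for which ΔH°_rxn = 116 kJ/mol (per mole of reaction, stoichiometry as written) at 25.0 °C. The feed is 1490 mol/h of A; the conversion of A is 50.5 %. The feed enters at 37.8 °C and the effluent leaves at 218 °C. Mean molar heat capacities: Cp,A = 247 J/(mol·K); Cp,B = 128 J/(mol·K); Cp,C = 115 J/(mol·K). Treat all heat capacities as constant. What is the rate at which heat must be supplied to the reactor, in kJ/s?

Q_in = 42.5 kJ/s

Extent of reaction ξ = 0.505 × 1490 = 752.45 mol/h
Reaction term: ξ·ΔH°_rxn = 752.45 × 116 = 87284 kJ/h
Sensible, feed 37.8→25 °C: -4710.8 kJ/h
Outlet flows (mol/h): A 737.55, B 752.45, C 752.45
Sensible, products 25→218 °C: 70449 kJ/h
Q = ΔH = 153020 kJ/h = 42.506 kW
Heat supplied = 42.506 kJ/s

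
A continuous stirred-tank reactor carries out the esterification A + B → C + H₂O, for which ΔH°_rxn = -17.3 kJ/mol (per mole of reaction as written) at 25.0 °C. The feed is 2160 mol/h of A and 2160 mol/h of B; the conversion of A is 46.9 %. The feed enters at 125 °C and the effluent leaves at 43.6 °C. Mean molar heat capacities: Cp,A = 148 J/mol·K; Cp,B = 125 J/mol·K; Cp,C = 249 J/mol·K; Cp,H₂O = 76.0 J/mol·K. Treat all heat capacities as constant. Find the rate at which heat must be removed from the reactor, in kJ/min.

Extent of reaction ξ = 0.469 × 2160 = 1013 mol/h
Reaction term: ξ·ΔH°_rxn = 1013 × -17.3 = -17526 kJ/h
Sensible, feed 125→25 °C: -58968 kJ/h
Outlet flows (mol/h): A 1147, B 1147, C 1013, H₂O 1013
Sensible, products 25→43.6 °C: 11948 kJ/h
Q = ΔH = -64546 kJ/h = -17.929 kW
Heat removed = 1075.8 kJ/min

Q_out = 1080 kJ/min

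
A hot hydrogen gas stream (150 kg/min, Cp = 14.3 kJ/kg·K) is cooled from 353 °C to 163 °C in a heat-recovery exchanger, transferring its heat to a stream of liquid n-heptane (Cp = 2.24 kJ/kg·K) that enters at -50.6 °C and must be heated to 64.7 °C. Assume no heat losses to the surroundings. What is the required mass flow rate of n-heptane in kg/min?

Heat released by hot stream: Q = 150 × 14.3 × (353 − 163) = 407550 kJ/min
Energy balance on cold side (adiabatic exchanger): Q = ṁ_c·Cp_c·(T_c,out − T_c,in)
ṁ_c = 407550 / [2.24 × (64.7 − -50.6)] = 1578 kg/min

ṁ_c = 1580 kg/min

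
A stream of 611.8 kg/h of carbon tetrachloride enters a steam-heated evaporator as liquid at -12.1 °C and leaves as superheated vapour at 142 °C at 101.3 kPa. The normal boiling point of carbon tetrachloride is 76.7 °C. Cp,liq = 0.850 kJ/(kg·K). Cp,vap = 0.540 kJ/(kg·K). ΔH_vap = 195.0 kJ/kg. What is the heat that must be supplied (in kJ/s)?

Q = 52.0 kJ/s

liquid -12.1→76.7 °C: 75.48 kJ/kg
vaporisation at 76.7 °C: 195 kJ/kg
vapour 76.7→142 °C: 35.262 kJ/kg
Δh = 75.48 + 195 + 35.262 = 305.74 kJ/kg
Q = ṁ·Δh = 611.8 kg/h × 305.74 kJ/kg = 187050 kJ/h
|Q| = 51.959 kW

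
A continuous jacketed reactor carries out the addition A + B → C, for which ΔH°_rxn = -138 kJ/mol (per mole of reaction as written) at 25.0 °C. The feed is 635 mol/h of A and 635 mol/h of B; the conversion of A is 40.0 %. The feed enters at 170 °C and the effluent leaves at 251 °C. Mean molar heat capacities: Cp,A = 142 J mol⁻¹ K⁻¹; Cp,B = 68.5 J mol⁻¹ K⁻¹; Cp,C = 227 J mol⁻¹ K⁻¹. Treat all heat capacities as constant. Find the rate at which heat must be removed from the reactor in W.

Extent of reaction ξ = 0.400 × 635 = 254 mol/h
Reaction term: ξ·ΔH°_rxn = 254 × -138 = -35052 kJ/h
Sensible, feed 170→25 °C: -19382 kJ/h
Outlet flows (mol/h): A 381, B 381, C 254
Sensible, products 25→251 °C: 31156 kJ/h
Q = ΔH = -23278 kJ/h = -6.466 kW
Heat removed = 6466 W

Q_out = 6470 W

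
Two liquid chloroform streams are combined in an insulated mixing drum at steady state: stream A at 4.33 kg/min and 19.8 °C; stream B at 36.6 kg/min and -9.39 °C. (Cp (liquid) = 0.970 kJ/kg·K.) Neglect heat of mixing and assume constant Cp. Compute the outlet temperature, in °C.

T_out = -6.30 °C

Adiabatic, steady state ⇒ Σ ṁᵢCp,ᵢ(T_out − Tᵢ) = 0
T_out = Σ ṁᵢCp,ᵢTᵢ / Σ ṁᵢCp,ᵢ
      = -250.2 / 39.702 = -6.302 °C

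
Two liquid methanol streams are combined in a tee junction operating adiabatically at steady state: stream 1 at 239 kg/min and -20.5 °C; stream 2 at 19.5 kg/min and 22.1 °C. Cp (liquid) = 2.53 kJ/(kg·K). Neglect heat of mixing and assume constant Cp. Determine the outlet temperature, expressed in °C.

Adiabatic, steady state ⇒ Σ ṁᵢCp,ᵢ(T_out − Tᵢ) = 0
Σ ṁᵢCp,ᵢTᵢ = 239×2.53×-20.5 + 19.5×2.53×22.1 = -11305
Σ ṁᵢCp,ᵢ = 239×2.53 + 19.5×2.53 = 654
T_out = -11305 / 654 = -17.286 °C

T_out = -17.3 °C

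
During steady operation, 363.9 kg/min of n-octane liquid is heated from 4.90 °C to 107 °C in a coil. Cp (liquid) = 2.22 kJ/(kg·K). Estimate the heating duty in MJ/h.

Q = ṁ·Cp·ΔT = 363.9 × 2.22 × (107 − 4.90) = 82482 kJ/min
Converting: 82482 / 60 s = 1374.7 kW
Heating duty = 4948.9 MJ/h

Q = 4950 MJ/h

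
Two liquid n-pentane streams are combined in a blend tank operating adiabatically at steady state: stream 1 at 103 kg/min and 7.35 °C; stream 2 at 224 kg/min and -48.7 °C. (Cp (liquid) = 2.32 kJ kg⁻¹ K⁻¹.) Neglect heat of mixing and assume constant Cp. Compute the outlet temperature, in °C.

T_out = -31.0 °C

No heat crosses the boundary, so H_out = H_in.
Σ ṁᵢCp,ᵢTᵢ = 103×2.32×7.35 + 224×2.32×-48.7 = -23552
Σ ṁᵢCp,ᵢ = 103×2.32 + 224×2.32 = 758.64
T_out = -23552 / 758.64 = -31.045 °C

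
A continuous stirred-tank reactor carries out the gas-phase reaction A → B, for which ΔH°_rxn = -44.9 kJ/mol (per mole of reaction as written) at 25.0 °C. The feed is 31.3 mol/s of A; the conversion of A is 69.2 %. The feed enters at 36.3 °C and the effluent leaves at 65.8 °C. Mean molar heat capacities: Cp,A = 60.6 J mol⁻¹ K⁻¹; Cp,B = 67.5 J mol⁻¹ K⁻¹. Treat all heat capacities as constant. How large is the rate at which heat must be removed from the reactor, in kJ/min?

Extent of reaction ξ = 0.692 × 31.3 = 21.66 mol/s
Reaction term: ξ·ΔH°_rxn = 21.66 × -44.9 = -972.52 kJ/s
Sensible, feed 36.3→25 °C: -21.434 kJ/s
Outlet flows (mol/s): A 9.6404, B 21.66
Sensible, products 25→65.8 °C: 83.486 kJ/s
Q = ΔH = -910.46 kJ/s = -910.46 kW
Heat removed = 54628 kJ/min

Q_out = 54600 kJ/min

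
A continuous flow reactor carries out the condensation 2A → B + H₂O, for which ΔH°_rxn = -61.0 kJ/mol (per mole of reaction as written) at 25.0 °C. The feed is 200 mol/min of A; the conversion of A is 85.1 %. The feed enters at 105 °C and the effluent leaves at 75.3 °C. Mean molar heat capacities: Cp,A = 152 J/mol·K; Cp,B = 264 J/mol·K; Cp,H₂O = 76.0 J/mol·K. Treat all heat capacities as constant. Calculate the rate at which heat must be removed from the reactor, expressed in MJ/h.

Extent of reaction ξ = 0.851 × 200 / 2 = 85.1 mol/min
Reaction term: ξ·ΔH°_rxn = 85.1 × -61.0 = -5191.1 kJ/min
Sensible, feed 105→25 °C: -2432 kJ/min
Outlet flows (mol/min): A 29.8, B 85.1, H₂O 85.1
Sensible, products 25→75.3 °C: 1683.2 kJ/min
Q = ΔH = -5939.9 kJ/min = -98.998 kW
Heat removed = 356.39 MJ/h

Q_out = 356 MJ/h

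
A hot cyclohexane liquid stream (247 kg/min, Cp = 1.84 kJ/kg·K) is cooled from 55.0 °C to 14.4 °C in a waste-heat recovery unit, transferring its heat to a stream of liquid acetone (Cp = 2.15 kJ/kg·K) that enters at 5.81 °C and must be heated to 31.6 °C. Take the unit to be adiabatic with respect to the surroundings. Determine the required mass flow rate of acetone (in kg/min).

Heat released by hot stream: Q = 247 × 1.84 × (55.0 − 14.4) = 18452 kJ/min
Energy balance on cold side (adiabatic exchanger): Q = ṁ_c·Cp_c·(T_c,out − T_c,in)
ṁ_c = 18452 / [2.15 × (31.6 − 5.81)] = 332.78 kg/min

ṁ_c = 333 kg/min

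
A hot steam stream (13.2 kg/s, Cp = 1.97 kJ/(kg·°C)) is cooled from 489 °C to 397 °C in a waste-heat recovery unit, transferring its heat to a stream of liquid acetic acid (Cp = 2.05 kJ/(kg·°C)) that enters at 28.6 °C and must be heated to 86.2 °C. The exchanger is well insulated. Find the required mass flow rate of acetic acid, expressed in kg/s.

Heat released by hot stream: Q = 13.2 × 1.97 × (489 − 397) = 2392.4 kJ/s
Energy balance on cold side (adiabatic exchanger): Q = ṁ_c·Cp_c·(T_c,out − T_c,in)
ṁ_c = 2392.4 / [2.05 × (86.2 − 28.6)] = 20.261 kg/s

ṁ_c = 20.3 kg/s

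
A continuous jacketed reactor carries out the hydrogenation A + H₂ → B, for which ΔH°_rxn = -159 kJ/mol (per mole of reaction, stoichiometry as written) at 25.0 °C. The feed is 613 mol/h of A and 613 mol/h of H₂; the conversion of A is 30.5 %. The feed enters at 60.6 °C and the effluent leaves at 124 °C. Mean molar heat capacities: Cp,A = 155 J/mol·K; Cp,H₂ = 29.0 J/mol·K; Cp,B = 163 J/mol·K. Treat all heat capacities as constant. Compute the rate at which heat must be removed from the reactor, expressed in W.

Extent of reaction ξ = 0.305 × 613 = 186.97 mol/h
Reaction term: ξ·ΔH°_rxn = 186.97 × -159 = -29727 kJ/h
Sensible, feed 60.6→25 °C: -4015.4 kJ/h
Outlet flows (mol/h): A 426.03, H₂ 426.03, B 186.97
Sensible, products 25→124 °C: 10778 kJ/h
Q = ΔH = -22965 kJ/h = -6.3792 kW
Heat removed = 6379.2 W

Q_out = 6380 W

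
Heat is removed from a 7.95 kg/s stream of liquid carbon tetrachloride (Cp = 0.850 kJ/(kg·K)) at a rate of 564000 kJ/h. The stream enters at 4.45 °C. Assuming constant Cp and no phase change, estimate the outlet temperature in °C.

Q = 564000 kJ/h = 156.67 kJ/s
ΔT = Q/(ṁ·Cp) = 156.67/(7.95×0.850) = 23.184 K
T_out = 4.45 − 23.184 = -18.734 °C

T_out = -18.7 °C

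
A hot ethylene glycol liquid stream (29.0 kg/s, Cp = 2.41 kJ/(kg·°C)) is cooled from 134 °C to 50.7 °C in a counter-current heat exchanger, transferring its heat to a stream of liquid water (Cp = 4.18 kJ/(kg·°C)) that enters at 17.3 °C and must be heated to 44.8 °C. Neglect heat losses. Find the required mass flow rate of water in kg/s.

Heat released by hot stream: Q = 29.0 × 2.41 × (134 − 50.7) = 5821.8 kJ/s
Energy balance on cold side (adiabatic exchanger): Q = ṁ_c·Cp_c·(T_c,out − T_c,in)
ṁ_c = 5821.8 / [4.18 × (44.8 − 17.3)] = 50.647 kg/s

ṁ_c = 50.6 kg/s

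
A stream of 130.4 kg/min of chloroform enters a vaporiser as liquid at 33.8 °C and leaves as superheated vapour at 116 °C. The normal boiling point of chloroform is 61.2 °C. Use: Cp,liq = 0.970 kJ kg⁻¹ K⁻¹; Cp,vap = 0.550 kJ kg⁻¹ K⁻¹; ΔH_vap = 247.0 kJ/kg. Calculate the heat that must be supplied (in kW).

liquid 33.8→61.2 °C: 26.578 kJ/kg
vaporisation at 61.2 °C: 247 kJ/kg
vapour 61.2→116 °C: 30.14 kJ/kg
Δh = 26.578 + 247 + 30.14 = 303.72 kJ/kg
Q = ṁ·Δh = 130.4 kg/min × 303.72 kJ/kg = 39605 kJ/min
|Q| = 660.08 kW

Q = 660 kW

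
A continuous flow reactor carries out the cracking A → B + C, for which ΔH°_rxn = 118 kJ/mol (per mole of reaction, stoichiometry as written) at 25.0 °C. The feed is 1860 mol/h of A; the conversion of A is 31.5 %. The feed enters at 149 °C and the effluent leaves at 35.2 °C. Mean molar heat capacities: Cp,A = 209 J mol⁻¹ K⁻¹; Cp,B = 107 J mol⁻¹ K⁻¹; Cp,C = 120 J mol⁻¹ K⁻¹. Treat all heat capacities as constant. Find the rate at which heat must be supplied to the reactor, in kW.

Q_in = 6.95 kW

Extent of reaction ξ = 0.315 × 1860 = 585.9 mol/h
Reaction term: ξ·ΔH°_rxn = 585.9 × 118 = 69136 kJ/h
Sensible, feed 149→25 °C: -48204 kJ/h
Outlet flows (mol/h): A 1274.1, B 585.9, C 585.9
Sensible, products 25→35.2 °C: 4072.7 kJ/h
Q = ΔH = 25005 kJ/h = 6.9459 kW
Heat supplied = 6.9459 kW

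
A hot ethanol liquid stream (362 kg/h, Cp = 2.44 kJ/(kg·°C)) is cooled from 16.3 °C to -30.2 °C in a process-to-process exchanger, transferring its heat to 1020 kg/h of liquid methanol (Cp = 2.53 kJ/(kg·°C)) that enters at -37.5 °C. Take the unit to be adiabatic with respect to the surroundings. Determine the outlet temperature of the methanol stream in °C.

Heat released by hot stream: Q = 362 × 2.44 × (16.3 − -30.2) = 41073 kJ/h
Energy balance on cold side (adiabatic exchanger): Q = ṁ_c·Cp_c·(T_c,out − T_c,in)
T_c,out = -37.5 + 41073/(1020 × 2.53) = -21.584 °C

T_c,out = -21.6 °C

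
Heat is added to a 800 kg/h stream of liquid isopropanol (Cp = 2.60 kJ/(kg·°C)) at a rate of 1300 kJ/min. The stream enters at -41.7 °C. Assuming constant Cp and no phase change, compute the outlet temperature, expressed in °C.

T_out = -4.20 °C

Q = 1300 kJ/min = 78000 kJ/h
ΔT = Q/(ṁ·Cp) = 78000/(800×2.60) = 37.5 K
T_out = -41.7 + 37.5 = -4.2 °C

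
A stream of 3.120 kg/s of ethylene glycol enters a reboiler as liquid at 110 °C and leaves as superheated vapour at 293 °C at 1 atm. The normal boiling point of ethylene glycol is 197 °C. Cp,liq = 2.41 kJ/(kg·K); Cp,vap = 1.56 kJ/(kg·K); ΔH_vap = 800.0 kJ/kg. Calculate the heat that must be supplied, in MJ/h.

liquid 110→197 °C: 209.67 kJ/kg
vaporisation at 197 °C: 800 kJ/kg
vapour 197→293 °C: 149.76 kJ/kg
Δh = 209.67 + 800 + 149.76 = 1159.4 kJ/kg
Q = ṁ·Δh = 3.120 kg/s × 1159.4 kJ/kg = 3617.4 kJ/s
|Q| = 3617.4 kW = 13023 MJ/h

Q = 13000 MJ/h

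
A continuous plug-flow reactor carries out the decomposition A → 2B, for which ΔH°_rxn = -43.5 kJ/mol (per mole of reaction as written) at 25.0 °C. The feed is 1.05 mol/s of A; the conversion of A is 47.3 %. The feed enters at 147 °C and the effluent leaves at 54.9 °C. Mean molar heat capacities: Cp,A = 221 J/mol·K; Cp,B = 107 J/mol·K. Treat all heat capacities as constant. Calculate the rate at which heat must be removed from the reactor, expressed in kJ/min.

Q_out = 2580 kJ/min

Extent of reaction ξ = 0.473 × 1.05 = 0.49665 mol/s
Reaction term: ξ·ΔH°_rxn = 0.49665 × -43.5 = -21.604 kJ/s
Sensible, feed 147→25 °C: -28.31 kJ/s
Outlet flows (mol/s): A 0.55335, B 0.9933
Sensible, products 25→54.9 °C: 6.8343 kJ/s
Q = ΔH = -43.08 kJ/s = -43.08 kW
Heat removed = 2584.8 kJ/min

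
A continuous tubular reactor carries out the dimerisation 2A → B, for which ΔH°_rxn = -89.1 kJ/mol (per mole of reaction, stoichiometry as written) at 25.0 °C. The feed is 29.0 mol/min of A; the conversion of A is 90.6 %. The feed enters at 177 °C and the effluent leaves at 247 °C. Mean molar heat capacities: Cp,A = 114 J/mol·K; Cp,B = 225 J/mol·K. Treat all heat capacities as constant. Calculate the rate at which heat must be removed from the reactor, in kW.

Extent of reaction ξ = 0.906 × 29.0 / 2 = 13.137 mol/min
Reaction term: ξ·ΔH°_rxn = 13.137 × -89.1 = -1170.5 kJ/min
Sensible, feed 177→25 °C: -502.51 kJ/min
Outlet flows (mol/min): A 2.726, B 13.137
Sensible, products 25→247 °C: 725.18 kJ/min
Q = ΔH = -947.84 kJ/min = -15.797 kW
Heat removed = 15.797 kW

Q_out = 15.8 kW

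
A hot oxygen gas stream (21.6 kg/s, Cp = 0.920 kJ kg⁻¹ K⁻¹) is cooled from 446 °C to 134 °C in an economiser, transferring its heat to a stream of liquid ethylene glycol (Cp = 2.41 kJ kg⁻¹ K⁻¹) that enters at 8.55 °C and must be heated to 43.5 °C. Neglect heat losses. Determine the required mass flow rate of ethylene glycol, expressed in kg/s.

ṁ_c = 73.6 kg/s

Heat released by hot stream: Q = 21.6 × 0.920 × (446 − 134) = 6200.1 kJ/s
Energy balance on cold side (adiabatic exchanger): Q = ṁ_c·Cp_c·(T_c,out − T_c,in)
ṁ_c = 6200.1 / [2.41 × (43.5 − 8.55)] = 73.609 kg/s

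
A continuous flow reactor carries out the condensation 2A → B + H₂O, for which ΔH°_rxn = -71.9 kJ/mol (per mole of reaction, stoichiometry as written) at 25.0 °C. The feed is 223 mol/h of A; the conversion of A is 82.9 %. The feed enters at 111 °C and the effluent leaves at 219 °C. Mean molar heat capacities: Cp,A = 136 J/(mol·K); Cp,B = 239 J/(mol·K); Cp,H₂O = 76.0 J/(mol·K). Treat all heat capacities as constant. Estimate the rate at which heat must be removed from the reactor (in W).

Q_out = 722 W

Extent of reaction ξ = 0.829 × 223 / 2 = 92.433 mol/h
Reaction term: ξ·ΔH°_rxn = 92.433 × -71.9 = -6646 kJ/h
Sensible, feed 111→25 °C: -2608.2 kJ/h
Outlet flows (mol/h): A 38.133, B 92.433, H₂O 92.433
Sensible, products 25→219 °C: 6654.7 kJ/h
Q = ΔH = -2599.5 kJ/h = -0.72207 kW
Heat removed = 722.07 W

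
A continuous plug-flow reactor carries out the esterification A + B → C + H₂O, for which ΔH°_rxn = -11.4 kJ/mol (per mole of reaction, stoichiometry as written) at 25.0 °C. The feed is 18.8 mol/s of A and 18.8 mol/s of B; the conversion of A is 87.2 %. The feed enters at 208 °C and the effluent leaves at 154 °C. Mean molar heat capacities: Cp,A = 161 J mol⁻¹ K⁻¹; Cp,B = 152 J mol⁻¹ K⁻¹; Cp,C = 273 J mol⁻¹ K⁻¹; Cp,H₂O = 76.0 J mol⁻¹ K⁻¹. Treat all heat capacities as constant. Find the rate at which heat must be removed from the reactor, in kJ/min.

Q_out = 25700 kJ/min

Extent of reaction ξ = 0.872 × 18.8 = 16.394 mol/s
Reaction term: ξ·ΔH°_rxn = 16.394 × -11.4 = -186.89 kJ/s
Sensible, feed 208→25 °C: -1076.8 kJ/s
Outlet flows (mol/s): A 2.4064, B 2.4064, C 16.394, H₂O 16.394
Sensible, products 25→154 °C: 835.22 kJ/s
Q = ΔH = -428.51 kJ/s = -428.51 kW
Heat removed = 25711 kJ/min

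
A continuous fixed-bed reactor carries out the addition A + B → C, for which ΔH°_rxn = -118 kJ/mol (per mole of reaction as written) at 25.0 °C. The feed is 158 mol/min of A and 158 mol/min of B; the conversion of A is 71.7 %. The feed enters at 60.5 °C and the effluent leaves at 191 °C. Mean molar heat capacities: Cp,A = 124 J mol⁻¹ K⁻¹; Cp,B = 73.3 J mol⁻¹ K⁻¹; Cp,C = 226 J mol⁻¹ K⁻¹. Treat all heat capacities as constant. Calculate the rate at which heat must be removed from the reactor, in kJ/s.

Q_out = 146 kJ/s

Extent of reaction ξ = 0.717 × 158 = 113.29 mol/min
Reaction term: ξ·ΔH°_rxn = 113.29 × -118 = -13368 kJ/min
Sensible, feed 60.5→25 °C: -1106.7 kJ/min
Outlet flows (mol/min): A 44.714, B 44.714, C 113.29
Sensible, products 25→191 °C: 5714.5 kJ/min
Q = ΔH = -8759.9 kJ/min = -146 kW
Heat removed = 146 kJ/s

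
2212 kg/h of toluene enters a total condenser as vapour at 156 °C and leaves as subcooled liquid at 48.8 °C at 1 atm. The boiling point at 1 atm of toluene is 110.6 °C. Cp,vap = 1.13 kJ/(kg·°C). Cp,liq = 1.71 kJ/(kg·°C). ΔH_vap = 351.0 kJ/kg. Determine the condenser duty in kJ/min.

Q_c = 18700 kJ/min

vapour 156→110.6 °C: -51.302 kJ/kg
condensation at 110.6 °C: -351 kJ/kg
liquid 110.6→48.8 °C: -105.68 kJ/kg
Δh = -51.302 + -351 + -105.68 = -507.98 kJ/kg
Q = ṁ·Δh = 2212 kg/h × -507.98 kJ/kg = -1.1237e+06 kJ/h
|Q| = 312.13 kW = 18728 kJ/min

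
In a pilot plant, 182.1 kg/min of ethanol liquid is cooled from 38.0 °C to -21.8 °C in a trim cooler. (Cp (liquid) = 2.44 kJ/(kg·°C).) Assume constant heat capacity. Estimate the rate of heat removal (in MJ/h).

Q_c = 1590 MJ/h

Q = ṁ·Cp·ΔT = 182.1 × 2.44 × (-21.8 − 38.0) = -26571 kJ/min
Converting: 26571 / 60 s = 442.84 kW
Cooling duty = 1594.2 MJ/h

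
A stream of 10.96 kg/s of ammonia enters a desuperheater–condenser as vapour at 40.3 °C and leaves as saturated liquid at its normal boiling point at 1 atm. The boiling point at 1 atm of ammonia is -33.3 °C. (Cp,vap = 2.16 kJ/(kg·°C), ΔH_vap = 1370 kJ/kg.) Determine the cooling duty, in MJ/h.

vapour 40.3→-33.3 °C: -158.98 kJ/kg
condensation at -33.3 °C: -1370 kJ/kg
Δh = -158.98 + -1370 = -1529 kJ/kg
Q = ṁ·Δh = 10.96 kg/s × -1529 kJ/kg = -16758 kJ/s
|Q| = 16758 kW = 60327 MJ/h

Q_c = 60300 MJ/h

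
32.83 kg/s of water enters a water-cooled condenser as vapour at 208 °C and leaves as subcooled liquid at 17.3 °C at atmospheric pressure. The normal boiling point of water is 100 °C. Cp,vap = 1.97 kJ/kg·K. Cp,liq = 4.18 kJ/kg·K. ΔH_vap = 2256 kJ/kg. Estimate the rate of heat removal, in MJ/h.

Q_c = 333000 MJ/h

vapour 208→100 °C: -212.76 kJ/kg
condensation at 100 °C: -2256 kJ/kg
liquid 100→17.3 °C: -345.69 kJ/kg
Δh = -212.76 + -2256 + -345.69 = -2814.4 kJ/kg
Q = ṁ·Δh = 32.83 kg/s × -2814.4 kJ/kg = -92398 kJ/s
|Q| = 92398 kW = 332630 MJ/h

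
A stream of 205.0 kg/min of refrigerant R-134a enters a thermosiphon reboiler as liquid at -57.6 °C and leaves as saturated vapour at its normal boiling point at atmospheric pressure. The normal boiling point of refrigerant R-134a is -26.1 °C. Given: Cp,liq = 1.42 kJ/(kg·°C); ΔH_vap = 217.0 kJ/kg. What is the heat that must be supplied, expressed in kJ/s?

liquid -57.6→-26.1 °C: 44.73 kJ/kg
vaporisation at -26.1 °C: 217 kJ/kg
Δh = 44.73 + 217 = 261.73 kJ/kg
Q = ṁ·Δh = 205.0 kg/min × 261.73 kJ/kg = 53655 kJ/min
|Q| = 894.24 kW

Q = 894 kJ/s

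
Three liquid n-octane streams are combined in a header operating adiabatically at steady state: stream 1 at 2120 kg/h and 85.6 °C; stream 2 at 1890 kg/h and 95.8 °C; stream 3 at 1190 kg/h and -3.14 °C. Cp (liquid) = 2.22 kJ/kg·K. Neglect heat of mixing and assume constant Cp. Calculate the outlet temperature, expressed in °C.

Adiabatic, steady state ⇒ Σ ṁᵢCp,ᵢ(T_out − Tᵢ) = 0
T_out = Σ ṁᵢCp,ᵢTᵢ / Σ ṁᵢCp,ᵢ
      = 796530 / 11544 = 68.999 °C

T_out = 69.0 °C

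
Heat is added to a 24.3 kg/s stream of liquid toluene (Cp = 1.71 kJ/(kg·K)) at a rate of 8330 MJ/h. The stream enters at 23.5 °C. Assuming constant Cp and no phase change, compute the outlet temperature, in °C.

Q = 8330 MJ/h = 2313.9 kJ/s
ΔT = Q/(ṁ·Cp) = 2313.9/(24.3×1.71) = 55.685 K
T_out = 23.5 + 55.685 = 79.185 °C

T_out = 79.2 °C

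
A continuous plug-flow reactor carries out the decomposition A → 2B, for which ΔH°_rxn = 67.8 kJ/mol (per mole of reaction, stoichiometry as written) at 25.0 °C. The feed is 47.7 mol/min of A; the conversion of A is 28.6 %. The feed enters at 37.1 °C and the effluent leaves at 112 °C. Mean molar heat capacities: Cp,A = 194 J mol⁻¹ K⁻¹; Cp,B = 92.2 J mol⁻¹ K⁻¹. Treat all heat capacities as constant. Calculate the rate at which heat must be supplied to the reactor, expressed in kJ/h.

Q_in = 96400 kJ/h

Extent of reaction ξ = 0.286 × 47.7 = 13.642 mol/min
Reaction term: ξ·ΔH°_rxn = 13.642 × 67.8 = 924.94 kJ/min
Sensible, feed 37.1→25 °C: -111.97 kJ/min
Outlet flows (mol/min): A 34.058, B 27.284
Sensible, products 25→112 °C: 793.69 kJ/min
Q = ΔH = 1606.7 kJ/min = 26.778 kW
Heat supplied = 96399 kJ/h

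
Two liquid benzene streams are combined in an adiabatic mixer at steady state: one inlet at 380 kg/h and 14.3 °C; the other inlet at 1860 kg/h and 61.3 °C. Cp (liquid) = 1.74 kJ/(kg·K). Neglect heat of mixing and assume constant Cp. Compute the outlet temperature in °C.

T_out = 53.3 °C

Adiabatic, steady state ⇒ Σ ṁᵢCp,ᵢ(T_out − Tᵢ) = 0
T_out = Σ ṁᵢCp,ᵢTᵢ / Σ ṁᵢCp,ᵢ
      = 207850 / 3897.6 = 53.327 °C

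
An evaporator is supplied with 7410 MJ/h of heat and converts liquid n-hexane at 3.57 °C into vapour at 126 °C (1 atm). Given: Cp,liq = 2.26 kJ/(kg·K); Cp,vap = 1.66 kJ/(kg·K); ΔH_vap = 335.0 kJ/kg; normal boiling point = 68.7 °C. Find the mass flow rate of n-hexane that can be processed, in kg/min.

ṁ = 214 kg/min

Δh = 2.26×(68.7−3.57) + 335.0 + 1.66×(126−68.7) = 577.31 kJ/kg
Q = 7410 MJ/h = 2058.3 kJ/s = 123500 kJ/min
ṁ = Q/Δh = 123500 / 577.31 = 213.92 kg/min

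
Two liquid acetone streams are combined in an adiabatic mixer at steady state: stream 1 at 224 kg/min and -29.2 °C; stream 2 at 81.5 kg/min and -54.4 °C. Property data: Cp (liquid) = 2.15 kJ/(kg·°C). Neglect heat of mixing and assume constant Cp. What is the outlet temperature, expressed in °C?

No heat crosses the boundary, so H_out = H_in.
T_out = Σ ṁᵢCp,ᵢTᵢ / Σ ṁᵢCp,ᵢ
      = -23595 / 656.82 = -35.923 °C

T_out = -35.9 °C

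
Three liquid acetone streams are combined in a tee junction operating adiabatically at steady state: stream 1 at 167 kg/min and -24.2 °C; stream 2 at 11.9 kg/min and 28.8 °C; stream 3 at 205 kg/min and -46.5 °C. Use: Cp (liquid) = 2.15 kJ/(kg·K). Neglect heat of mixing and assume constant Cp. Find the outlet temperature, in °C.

T_out = -34.5 °C

Adiabatic, steady state ⇒ Σ ṁᵢCp,ᵢ(T_out − Tᵢ) = 0
T_out = Σ ṁᵢCp,ᵢTᵢ / Σ ṁᵢCp,ᵢ
      = -28447 / 825.38 = -34.465 °C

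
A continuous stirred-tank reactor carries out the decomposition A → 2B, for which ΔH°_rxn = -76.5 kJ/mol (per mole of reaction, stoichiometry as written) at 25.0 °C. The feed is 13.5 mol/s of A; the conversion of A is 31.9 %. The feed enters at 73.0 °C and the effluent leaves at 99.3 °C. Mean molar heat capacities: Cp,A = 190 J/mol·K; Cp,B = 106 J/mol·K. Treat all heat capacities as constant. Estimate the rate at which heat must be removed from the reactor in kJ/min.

Q_out = 15300 kJ/min

Extent of reaction ξ = 0.319 × 13.5 = 4.3065 mol/s
Reaction term: ξ·ΔH°_rxn = 4.3065 × -76.5 = -329.45 kJ/s
Sensible, feed 73.0→25 °C: -123.12 kJ/s
Outlet flows (mol/s): A 9.1935, B 8.613
Sensible, products 25→99.3 °C: 197.62 kJ/s
Q = ΔH = -254.95 kJ/s = -254.95 kW
Heat removed = 15297 kJ/min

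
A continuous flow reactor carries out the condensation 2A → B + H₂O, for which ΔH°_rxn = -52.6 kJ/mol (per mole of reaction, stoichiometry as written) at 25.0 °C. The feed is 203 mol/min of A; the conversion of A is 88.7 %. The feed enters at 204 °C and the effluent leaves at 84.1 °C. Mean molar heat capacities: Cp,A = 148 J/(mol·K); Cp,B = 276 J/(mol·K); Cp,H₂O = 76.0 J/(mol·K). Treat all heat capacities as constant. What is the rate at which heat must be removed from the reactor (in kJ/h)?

Q_out = 482000 kJ/h

Extent of reaction ξ = 0.887 × 203 / 2 = 90.031 mol/min
Reaction term: ξ·ΔH°_rxn = 90.031 × -52.6 = -4735.6 kJ/min
Sensible, feed 204→25 °C: -5377.9 kJ/min
Outlet flows (mol/min): A 22.939, B 90.031, H₂O 90.031
Sensible, products 25→84.1 °C: 2073.6 kJ/min
Q = ΔH = -8039.9 kJ/min = -134 kW
Heat removed = 482390 kJ/h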